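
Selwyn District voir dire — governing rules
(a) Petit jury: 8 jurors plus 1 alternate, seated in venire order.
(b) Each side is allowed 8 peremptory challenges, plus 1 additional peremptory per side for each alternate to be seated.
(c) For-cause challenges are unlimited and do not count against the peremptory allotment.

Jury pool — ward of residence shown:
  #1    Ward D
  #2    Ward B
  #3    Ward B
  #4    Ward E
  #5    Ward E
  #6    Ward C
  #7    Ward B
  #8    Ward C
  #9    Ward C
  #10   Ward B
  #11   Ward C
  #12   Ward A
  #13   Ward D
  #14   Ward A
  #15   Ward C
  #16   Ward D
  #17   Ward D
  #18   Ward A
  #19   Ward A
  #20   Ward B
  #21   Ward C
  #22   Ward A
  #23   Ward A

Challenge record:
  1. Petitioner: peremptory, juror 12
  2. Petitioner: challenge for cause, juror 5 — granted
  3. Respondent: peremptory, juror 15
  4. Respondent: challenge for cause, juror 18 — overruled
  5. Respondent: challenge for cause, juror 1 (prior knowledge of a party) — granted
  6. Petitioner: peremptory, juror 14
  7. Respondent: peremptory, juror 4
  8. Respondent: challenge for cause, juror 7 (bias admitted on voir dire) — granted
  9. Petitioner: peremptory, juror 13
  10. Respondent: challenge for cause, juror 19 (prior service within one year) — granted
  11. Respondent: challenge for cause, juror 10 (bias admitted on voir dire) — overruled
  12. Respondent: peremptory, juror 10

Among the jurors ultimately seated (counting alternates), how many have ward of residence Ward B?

Removed: #1, #4, #5, #7, #10, #12, #13, #14, #15, #19.
Seated (9 incl. alternates): #2, #3, #6, #8, #9, #11, #16, #17, #18.
Of those, in Ward B: #2, #3 → 2.

2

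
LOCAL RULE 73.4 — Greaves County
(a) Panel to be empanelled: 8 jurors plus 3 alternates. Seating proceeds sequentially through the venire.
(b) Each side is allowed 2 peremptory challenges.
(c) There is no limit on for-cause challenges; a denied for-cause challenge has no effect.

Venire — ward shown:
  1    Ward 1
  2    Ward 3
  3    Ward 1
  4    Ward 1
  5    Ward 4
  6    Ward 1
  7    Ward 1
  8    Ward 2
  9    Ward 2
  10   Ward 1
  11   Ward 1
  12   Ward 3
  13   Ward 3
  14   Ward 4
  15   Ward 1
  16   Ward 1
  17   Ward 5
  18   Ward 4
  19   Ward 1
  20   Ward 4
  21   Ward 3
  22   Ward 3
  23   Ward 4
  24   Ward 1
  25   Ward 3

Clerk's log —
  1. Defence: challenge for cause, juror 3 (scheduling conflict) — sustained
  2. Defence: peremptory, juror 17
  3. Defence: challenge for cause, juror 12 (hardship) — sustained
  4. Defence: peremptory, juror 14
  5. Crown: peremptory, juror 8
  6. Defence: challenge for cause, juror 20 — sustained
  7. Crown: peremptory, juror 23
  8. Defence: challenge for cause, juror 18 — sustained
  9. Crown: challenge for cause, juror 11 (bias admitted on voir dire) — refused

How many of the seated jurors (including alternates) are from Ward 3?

2

Removed: #3, #8, #12, #14, #17, #18, #20, #23.
Seated (11 incl. alternates): #1, #2, #4, #5, #6, #7, #9, #10, #11, #13, #15.
Of those, in Ward 3: #2, #13 → 2.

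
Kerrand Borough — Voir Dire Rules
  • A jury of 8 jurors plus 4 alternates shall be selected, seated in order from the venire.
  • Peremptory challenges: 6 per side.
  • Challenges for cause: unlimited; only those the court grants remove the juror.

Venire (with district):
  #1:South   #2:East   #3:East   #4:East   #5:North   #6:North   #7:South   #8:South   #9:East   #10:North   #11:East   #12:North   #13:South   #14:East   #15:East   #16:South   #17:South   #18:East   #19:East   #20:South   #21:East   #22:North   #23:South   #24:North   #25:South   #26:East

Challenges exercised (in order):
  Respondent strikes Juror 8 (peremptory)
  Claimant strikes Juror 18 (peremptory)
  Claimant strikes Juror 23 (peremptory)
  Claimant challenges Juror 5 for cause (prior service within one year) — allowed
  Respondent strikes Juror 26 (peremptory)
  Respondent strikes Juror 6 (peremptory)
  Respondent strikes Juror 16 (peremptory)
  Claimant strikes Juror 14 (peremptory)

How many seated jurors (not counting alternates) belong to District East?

5

Removed: #5, #6, #8, #14, #16, #18, #23, #26.
Seated jurors 1–8: #1, #2, #3, #4, #7, #9, #10, #11 (alternates #12, #13, #15, #17 not counted).
Of those, in District East: #2, #3, #4, #9, #11 → 5.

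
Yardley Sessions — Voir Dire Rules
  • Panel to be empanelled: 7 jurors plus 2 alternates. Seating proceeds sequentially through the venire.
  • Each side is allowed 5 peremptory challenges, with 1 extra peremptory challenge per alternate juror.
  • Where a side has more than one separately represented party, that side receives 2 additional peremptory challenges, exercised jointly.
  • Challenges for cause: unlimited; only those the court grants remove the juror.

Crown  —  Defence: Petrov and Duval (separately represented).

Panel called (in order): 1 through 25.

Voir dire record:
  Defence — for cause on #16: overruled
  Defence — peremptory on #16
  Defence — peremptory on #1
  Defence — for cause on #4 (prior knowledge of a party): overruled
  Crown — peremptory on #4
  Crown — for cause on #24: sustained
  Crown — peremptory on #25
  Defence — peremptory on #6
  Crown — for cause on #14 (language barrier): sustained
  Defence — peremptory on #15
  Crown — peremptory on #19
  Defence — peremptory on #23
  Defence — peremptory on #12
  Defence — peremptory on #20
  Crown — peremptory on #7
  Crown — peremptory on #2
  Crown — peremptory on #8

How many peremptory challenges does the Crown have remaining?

1

Crown allotment: 5 base + 1 × 2 alternates = 7.
Crown peremptories used: #4, #25, #19, #7, #2, #8 — 6 (for-cause on #24, #14 don't count).
Remaining: 7 − 6 = 1.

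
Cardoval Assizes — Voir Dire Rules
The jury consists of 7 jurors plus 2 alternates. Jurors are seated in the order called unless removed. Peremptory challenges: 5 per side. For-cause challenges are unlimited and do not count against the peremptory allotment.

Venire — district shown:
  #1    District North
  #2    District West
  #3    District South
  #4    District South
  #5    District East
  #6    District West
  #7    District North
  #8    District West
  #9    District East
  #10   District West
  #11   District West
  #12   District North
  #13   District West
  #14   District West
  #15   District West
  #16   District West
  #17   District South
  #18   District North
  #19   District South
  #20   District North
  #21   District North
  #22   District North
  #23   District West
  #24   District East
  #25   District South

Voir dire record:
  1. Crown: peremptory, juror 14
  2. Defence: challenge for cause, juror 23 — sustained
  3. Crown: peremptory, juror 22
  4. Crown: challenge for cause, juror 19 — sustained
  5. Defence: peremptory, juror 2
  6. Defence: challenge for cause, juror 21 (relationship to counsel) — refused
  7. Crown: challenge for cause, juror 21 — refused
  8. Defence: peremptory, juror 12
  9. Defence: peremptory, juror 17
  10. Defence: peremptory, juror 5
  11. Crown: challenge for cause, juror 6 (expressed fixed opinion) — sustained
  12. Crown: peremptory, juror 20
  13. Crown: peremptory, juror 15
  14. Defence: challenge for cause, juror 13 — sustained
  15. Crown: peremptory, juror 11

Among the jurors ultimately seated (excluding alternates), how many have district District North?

Removed: #2, #5, #6, #11, #12, #13, #14, #15, #17, #19, #20, #22, #23.
Seated jurors 1–7: #1, #3, #4, #7, #8, #9, #10 (alternates #16, #18 not counted).
Of those, in District North: #1, #7 → 2.

2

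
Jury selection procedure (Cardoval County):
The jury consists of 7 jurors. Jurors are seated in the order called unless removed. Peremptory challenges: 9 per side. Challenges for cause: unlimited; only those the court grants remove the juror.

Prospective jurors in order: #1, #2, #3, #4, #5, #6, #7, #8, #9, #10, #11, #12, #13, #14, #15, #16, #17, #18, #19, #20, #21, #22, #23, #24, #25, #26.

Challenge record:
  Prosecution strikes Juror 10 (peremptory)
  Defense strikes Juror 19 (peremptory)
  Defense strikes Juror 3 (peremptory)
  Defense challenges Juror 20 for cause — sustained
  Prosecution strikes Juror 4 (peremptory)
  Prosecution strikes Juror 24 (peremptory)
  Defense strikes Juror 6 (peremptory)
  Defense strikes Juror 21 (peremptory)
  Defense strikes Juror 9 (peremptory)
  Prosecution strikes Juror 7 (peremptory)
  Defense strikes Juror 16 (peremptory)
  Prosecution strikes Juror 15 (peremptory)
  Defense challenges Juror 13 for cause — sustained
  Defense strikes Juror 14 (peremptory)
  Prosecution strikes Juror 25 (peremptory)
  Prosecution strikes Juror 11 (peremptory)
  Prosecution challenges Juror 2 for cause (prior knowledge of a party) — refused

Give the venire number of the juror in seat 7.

Removed: #3, #4, #6, #7, #9, #10, #11, #13, #14, #15, #16, #19, #20, #21, #24, #25. (#2 stays — for-cause denied.)
Filling seats in venire order through position 7: #1, #2, #5, #8, #12, #17, #18.
So seat 7 is #18.

18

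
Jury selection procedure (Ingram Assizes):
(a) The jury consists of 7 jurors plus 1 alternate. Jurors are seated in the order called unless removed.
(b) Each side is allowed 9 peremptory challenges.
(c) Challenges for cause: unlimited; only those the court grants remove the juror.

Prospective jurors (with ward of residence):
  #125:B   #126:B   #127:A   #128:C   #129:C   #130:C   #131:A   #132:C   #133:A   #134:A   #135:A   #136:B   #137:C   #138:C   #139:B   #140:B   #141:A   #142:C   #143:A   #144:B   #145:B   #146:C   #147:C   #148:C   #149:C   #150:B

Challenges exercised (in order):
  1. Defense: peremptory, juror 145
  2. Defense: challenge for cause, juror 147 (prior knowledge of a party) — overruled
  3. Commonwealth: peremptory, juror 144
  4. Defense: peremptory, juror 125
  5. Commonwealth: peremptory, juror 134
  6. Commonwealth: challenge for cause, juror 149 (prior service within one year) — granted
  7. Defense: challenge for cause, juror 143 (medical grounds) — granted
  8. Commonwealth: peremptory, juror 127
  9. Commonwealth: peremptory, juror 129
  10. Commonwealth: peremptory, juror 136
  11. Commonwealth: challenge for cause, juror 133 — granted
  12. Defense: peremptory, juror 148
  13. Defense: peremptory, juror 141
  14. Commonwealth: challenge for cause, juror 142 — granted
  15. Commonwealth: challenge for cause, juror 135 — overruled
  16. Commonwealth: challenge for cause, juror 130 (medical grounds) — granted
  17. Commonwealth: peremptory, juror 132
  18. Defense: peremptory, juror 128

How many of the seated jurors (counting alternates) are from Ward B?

3

Removed: #125, #127, #128, #129, #130, #132, #133, #134, #136, #141, #142, #143, #144, #145, #148, #149.
Seated (8 incl. alternates): #126, #131, #135, #137, #138, #139, #140, #146.
Of those, in Ward B: #126, #139, #140 → 3.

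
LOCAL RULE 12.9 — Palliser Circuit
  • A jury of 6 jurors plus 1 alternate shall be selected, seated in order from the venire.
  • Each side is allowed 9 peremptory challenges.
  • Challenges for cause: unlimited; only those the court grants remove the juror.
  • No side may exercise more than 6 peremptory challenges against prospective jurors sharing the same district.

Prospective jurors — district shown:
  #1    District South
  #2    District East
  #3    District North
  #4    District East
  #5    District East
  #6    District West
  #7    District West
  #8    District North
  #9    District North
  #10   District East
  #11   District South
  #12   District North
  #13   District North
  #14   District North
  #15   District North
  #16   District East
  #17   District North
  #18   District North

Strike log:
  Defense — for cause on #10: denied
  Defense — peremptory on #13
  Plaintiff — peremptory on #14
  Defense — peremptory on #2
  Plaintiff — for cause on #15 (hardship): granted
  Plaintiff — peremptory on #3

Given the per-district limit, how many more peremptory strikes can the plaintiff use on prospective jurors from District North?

4

Plaintiff peremptories so far: #14, #3 — 2 of 9 used, 7 left overall.
Against District North: #14, #3 — 2 used; per-district cap 6 leaves 4.
Binding limit: min(7, 4) = 4.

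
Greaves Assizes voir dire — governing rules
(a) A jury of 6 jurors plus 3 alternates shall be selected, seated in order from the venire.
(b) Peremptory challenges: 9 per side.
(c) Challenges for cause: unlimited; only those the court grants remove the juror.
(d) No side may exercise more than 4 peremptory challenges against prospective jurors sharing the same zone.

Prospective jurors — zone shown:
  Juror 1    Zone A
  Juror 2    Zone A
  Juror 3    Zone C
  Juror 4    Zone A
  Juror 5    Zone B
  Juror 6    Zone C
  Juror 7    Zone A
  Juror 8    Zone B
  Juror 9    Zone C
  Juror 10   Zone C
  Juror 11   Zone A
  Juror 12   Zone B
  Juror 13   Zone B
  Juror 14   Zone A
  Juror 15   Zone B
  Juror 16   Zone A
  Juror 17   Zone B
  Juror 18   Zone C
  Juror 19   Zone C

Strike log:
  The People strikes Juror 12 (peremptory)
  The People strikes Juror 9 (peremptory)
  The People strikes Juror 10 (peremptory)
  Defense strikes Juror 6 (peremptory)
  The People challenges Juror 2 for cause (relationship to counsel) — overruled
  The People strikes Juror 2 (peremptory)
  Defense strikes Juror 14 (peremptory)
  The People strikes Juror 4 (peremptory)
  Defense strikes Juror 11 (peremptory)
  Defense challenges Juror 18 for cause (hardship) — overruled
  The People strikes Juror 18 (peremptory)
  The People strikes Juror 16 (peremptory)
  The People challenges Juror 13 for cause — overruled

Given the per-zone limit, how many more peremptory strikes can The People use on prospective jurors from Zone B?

2

The People peremptories so far: #12, #9, #10, #2, #4, #18, #16 — 7 of 9 used, 2 left overall.
Against Zone B: #12 — 1 used; per-zone cap 4 leaves 3.
Binding limit: min(2, 3) = 2.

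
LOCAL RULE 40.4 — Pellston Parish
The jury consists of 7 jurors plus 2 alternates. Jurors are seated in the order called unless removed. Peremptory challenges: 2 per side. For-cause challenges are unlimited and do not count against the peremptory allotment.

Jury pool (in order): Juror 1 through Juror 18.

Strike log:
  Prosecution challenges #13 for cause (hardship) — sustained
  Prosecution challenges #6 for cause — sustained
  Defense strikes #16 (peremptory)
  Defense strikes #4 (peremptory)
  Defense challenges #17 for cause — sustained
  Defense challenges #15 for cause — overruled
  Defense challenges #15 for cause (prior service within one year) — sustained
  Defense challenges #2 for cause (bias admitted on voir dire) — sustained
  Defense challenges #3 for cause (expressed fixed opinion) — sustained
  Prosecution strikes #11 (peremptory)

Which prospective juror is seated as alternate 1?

Removed: #2, #3, #4, #6, #11, #13, #15, #16, #17.
Filling seats in venire order through position 8: #1, #5, #7, #8, #9, #10, #12, #14.
So alternate 1 is #14.

14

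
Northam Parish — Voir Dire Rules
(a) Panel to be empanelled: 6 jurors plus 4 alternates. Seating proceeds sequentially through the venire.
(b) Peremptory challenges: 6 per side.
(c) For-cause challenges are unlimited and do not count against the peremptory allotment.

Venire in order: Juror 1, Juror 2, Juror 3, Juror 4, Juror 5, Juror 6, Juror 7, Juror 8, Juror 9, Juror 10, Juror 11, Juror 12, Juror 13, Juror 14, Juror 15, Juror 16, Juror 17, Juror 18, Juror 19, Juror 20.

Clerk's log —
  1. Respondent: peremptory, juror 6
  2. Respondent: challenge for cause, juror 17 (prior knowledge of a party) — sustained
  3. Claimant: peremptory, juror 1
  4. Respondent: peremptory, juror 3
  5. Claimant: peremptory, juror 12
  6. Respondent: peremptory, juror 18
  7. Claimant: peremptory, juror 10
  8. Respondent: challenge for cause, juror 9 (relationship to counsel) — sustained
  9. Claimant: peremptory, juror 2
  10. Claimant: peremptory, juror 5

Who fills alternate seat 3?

Removed: #1, #2, #3, #5, #6, #9, #10, #12, #17, #18.
Seating in order: seats 1–6 → #4, #7, #8, #11, #13, #14; alternates → #15, #16, #19, #20.
So alternate 3 is #19.

19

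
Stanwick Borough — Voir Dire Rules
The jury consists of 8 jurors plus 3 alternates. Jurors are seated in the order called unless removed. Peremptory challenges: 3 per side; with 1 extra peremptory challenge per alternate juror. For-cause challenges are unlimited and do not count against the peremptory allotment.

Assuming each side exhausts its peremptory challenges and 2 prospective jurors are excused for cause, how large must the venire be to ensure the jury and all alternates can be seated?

25

Seats to fill: 8 + 3 alternates = 11.
Peremptories: 3 + 1×3 = 6 per side × 2 sides = 12.
For-cause removals: 2.
Minimum venire: 11 + 12 + 2 = 25.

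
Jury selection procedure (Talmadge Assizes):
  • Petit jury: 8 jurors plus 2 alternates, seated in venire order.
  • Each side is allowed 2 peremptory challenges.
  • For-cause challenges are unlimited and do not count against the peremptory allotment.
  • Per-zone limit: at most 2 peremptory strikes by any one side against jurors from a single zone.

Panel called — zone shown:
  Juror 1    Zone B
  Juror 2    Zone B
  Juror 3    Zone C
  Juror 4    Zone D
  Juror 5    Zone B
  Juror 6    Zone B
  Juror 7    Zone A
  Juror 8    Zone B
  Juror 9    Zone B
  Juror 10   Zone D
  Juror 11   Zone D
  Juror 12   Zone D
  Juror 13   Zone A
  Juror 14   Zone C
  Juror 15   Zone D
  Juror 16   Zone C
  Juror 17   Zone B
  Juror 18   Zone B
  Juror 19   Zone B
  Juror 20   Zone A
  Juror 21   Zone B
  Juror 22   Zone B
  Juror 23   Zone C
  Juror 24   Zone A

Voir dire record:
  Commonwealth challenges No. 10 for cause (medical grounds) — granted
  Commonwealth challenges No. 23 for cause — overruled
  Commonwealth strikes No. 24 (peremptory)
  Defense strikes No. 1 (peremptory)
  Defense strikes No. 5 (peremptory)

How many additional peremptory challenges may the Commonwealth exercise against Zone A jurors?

1

Commonwealth peremptories so far: #24 — 1 of 2 used, 1 left overall.
Against Zone A: #24 — 1 used; per-zone cap 2 leaves 1.
Binding limit: min(1, 1) = 1.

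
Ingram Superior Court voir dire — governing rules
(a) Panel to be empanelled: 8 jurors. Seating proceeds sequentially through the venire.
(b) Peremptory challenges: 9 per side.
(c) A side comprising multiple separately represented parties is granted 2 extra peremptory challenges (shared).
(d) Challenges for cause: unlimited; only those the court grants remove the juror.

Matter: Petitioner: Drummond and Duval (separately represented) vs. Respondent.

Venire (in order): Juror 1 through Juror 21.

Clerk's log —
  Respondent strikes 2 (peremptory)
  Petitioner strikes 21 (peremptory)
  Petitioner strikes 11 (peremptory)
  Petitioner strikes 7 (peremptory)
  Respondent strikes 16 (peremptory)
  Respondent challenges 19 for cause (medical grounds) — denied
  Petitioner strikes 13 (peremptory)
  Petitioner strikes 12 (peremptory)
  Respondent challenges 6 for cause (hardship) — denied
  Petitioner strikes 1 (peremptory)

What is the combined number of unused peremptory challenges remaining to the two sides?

Petitioner allotment: 9 base + 2 multi-party = 11. Respondent allotment: 9.
Petitioner peremptories used: #21, #11, #7, #13, #12, #1 — 6.
Respondent peremptories used: #2, #16 — 2 (for-cause on #19, #6 don't count).
Remaining: (11 − 6) + (9 − 2) = 12.

12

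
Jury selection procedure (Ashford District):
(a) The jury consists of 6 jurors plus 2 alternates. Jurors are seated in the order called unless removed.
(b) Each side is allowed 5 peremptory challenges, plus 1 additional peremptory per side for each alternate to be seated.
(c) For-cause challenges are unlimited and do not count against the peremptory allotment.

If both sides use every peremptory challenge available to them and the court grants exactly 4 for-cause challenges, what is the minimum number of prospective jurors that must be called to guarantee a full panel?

Seats to fill: 6 + 2 alternates = 8.
Peremptories: 5 + 1×2 = 7 per side × 2 sides = 14.
For-cause removals: 4.
Minimum venire: 8 + 14 + 4 = 26.

26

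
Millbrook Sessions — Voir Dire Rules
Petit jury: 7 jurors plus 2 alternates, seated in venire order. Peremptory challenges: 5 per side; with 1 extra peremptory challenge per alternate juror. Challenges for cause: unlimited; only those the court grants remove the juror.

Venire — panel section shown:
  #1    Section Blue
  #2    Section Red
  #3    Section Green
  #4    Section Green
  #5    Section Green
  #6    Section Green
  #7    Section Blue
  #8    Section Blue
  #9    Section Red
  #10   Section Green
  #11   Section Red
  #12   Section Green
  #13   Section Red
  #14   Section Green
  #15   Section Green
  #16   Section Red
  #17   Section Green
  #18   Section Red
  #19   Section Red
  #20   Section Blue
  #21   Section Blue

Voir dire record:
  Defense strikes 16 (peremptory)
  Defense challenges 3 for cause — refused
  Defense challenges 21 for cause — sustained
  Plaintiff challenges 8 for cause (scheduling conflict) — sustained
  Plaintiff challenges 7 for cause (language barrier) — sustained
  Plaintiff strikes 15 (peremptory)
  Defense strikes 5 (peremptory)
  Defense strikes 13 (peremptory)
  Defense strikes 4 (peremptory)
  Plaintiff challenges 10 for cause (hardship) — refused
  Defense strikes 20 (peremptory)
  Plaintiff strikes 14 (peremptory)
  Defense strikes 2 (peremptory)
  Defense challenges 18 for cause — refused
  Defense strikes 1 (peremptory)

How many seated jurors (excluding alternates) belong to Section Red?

2

Removed: #1, #2, #4, #5, #7, #8, #13, #14, #15, #16, #20, #21.
Seated jurors 1–7: #3, #6, #9, #10, #11, #12, #17 (alternates #18, #19 not counted).
Of those, in Section Red: #9, #11 → 2.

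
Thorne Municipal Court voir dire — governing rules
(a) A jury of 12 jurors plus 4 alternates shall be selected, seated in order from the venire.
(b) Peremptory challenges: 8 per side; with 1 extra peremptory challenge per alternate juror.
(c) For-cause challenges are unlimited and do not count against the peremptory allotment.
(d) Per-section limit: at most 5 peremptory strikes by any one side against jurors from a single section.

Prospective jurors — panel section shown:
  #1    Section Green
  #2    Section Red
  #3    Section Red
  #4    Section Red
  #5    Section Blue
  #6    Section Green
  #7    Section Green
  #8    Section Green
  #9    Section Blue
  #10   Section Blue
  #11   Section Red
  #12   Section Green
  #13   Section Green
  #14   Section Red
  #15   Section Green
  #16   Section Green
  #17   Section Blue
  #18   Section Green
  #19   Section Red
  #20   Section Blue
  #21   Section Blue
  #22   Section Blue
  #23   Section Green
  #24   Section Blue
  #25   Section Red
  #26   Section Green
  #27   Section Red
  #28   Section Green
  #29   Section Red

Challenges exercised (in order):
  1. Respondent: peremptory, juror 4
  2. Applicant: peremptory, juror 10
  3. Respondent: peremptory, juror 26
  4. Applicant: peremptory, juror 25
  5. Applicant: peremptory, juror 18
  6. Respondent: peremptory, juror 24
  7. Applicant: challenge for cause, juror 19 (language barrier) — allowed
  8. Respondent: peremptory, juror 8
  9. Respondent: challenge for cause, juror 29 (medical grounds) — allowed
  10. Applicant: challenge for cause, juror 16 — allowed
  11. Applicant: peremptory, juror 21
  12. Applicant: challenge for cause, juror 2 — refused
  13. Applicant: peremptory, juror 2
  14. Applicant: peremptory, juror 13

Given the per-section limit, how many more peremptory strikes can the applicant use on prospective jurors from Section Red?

Applicant peremptories so far: #10, #25, #18, #21, #2, #13 — 6 of 12 used, 6 left overall.
Against Section Red: #25, #2 — 2 used; per-section cap 5 leaves 3.
Binding limit: min(6, 3) = 3.

3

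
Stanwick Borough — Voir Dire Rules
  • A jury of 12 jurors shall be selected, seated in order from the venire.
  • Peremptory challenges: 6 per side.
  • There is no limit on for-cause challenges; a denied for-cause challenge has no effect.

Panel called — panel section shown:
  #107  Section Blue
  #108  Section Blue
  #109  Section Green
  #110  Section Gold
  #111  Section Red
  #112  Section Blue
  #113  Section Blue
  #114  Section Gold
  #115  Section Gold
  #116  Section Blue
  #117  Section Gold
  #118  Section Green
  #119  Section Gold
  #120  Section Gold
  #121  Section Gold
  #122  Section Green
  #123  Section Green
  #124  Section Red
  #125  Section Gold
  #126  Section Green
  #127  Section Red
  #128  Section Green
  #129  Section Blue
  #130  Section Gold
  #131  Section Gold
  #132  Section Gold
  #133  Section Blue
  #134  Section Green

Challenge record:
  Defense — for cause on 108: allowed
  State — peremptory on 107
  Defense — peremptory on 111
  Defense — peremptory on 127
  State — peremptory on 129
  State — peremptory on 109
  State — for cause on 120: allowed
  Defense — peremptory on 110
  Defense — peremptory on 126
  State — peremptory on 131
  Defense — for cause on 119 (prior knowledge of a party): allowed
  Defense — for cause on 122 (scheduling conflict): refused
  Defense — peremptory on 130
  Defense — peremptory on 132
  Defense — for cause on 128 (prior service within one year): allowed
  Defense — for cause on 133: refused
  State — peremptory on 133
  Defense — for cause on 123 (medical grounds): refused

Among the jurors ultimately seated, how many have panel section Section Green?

3

Removed: #107, #108, #109, #110, #111, #119, #120, #126, #127, #128, #129, #130, #131, #132, #133.
Seated jurors 1–12: #112, #113, #114, #115, #116, #117, #118, #121, #122, #123, #124, #125.
Of those, in Section Green: #118, #122, #123 → 3.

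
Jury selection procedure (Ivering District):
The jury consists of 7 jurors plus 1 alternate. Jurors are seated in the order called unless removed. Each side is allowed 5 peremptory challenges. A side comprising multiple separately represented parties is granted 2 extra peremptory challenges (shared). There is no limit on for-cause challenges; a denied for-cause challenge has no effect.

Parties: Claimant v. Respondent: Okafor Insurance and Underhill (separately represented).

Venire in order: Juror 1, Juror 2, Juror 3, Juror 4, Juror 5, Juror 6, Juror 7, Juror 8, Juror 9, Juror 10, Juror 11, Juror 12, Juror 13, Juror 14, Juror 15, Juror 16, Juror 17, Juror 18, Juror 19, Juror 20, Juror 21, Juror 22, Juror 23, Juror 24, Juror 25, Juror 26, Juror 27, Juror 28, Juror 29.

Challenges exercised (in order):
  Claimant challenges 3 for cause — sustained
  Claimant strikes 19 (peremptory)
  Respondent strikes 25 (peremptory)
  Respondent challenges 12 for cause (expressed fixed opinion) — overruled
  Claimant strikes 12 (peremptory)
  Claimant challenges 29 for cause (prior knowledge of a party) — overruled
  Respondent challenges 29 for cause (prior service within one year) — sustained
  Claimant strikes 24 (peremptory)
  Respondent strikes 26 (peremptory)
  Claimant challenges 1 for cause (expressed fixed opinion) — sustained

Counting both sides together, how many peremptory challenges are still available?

Claimant allotment: 5. Respondent allotment: 5 base + 2 multi-party = 7.
Claimant peremptories used: #19, #12, #24 — 3 (for-cause on #3, #29, #1 don't count).
Respondent peremptories used: #25, #26 — 2 (for-cause on #12, #29 don't count).
Remaining: (5 − 3) + (7 − 2) = 7.

7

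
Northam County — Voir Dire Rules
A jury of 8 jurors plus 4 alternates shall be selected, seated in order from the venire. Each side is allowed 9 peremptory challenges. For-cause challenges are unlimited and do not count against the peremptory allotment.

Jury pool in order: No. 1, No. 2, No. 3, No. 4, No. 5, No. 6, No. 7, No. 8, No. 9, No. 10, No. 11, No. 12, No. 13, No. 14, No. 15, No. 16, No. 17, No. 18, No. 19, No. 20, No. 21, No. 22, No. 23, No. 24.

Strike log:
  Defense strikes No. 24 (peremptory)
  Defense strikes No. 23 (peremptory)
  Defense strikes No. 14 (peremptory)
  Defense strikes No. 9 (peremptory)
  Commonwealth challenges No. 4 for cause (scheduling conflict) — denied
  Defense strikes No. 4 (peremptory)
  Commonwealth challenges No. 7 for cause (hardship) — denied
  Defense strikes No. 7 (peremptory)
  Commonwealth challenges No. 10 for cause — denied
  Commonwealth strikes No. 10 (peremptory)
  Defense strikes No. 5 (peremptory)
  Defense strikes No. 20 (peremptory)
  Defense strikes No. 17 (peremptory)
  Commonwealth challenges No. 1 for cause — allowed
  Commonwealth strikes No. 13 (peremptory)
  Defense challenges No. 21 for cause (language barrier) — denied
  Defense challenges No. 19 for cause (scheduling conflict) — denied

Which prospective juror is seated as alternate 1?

Removed: #1, #4, #5, #7, #9, #10, #13, #14, #17, #20, #23, #24. (#19, #21 stay — for-cause denied.)
Seating in order: seats 1–8 → #2, #3, #6, #8, #11, #12, #15, #16; alternates → #18, #19, #21, #22.
So alternate 1 is #18.

18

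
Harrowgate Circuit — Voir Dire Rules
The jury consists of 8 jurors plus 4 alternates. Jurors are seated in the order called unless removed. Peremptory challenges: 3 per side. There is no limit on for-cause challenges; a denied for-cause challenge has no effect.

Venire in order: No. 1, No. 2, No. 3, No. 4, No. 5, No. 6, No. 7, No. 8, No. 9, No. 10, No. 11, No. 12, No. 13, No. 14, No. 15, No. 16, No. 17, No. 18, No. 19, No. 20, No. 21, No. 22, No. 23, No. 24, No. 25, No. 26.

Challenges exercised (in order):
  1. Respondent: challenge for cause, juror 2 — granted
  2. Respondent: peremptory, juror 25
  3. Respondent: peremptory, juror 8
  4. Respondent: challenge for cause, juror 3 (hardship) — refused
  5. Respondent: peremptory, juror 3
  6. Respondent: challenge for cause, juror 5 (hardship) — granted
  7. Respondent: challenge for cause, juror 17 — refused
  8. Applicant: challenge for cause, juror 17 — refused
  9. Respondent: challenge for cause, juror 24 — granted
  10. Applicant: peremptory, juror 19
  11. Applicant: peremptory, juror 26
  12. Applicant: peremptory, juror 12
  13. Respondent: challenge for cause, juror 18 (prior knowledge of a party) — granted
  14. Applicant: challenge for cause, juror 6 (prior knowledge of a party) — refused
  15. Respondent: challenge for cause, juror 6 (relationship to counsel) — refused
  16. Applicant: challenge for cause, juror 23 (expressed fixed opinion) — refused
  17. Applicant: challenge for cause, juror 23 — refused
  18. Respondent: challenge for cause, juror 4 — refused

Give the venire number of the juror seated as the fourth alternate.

17

Removed: #2, #3, #5, #8, #12, #18, #19, #24, #25, #26. (#4, #6, #17, #23 stay — for-cause denied.)
Seating in order: seats 1–8 → #1, #4, #6, #7, #9, #10, #11, #13; alternates → #14, #15, #16, #17.
So alternate 4 is #17.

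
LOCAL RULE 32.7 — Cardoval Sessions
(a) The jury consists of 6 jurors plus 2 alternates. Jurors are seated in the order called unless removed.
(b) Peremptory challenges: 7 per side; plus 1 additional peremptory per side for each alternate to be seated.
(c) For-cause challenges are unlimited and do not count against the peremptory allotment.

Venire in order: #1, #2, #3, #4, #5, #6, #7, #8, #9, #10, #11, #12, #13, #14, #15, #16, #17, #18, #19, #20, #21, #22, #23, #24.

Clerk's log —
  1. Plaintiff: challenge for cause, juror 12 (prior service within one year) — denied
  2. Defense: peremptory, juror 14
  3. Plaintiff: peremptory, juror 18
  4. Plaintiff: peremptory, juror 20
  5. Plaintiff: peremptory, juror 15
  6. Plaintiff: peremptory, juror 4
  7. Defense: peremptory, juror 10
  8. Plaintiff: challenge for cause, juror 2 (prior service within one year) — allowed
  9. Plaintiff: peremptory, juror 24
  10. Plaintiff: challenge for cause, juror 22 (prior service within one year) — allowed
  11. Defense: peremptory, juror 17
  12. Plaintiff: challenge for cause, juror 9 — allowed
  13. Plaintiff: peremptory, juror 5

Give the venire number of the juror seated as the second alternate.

Removed: #2, #4, #5, #9, #10, #14, #15, #17, #18, #20, #22, #24. (#12 stays — for-cause denied.)
Seating in order: seats 1–6 → #1, #3, #6, #7, #8, #11; alternates → #12, #13.
So alternate 2 is #13.

13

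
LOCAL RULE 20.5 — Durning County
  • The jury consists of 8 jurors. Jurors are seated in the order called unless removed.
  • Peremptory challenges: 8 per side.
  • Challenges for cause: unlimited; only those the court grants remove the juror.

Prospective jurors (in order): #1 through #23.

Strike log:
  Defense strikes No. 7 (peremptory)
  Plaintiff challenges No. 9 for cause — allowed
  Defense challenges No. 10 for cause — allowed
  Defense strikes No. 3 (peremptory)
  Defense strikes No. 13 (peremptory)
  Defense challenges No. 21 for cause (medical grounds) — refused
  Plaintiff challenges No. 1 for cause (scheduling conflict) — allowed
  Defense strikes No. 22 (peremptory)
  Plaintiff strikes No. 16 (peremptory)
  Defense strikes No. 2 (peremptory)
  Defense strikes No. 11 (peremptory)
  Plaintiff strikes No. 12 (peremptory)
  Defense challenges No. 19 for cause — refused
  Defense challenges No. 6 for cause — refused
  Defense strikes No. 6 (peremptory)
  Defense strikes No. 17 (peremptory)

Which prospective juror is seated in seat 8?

Removed: #1, #2, #3, #6, #7, #9, #10, #11, #12, #13, #16, #17, #22. (#19, #21 stay — for-cause denied.)
Seating in order: seats 1–8 → #4, #5, #8, #14, #15, #18, #19, #20.
So seat 8 is #20.

20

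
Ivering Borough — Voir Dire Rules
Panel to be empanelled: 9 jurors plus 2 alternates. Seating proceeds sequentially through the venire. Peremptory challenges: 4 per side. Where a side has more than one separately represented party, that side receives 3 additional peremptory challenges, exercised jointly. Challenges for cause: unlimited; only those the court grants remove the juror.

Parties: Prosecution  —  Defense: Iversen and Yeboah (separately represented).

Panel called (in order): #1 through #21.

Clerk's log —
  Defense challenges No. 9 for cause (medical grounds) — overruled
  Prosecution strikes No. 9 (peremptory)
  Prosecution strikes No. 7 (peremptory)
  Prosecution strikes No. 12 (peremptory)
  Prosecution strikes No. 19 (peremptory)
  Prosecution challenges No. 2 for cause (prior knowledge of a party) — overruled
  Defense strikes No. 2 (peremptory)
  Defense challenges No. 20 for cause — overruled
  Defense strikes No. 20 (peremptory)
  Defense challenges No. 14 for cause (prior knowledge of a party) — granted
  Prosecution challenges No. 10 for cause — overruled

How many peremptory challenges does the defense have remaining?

Defense allotment: 4 base + 3 multi-party = 7.
Defense peremptories used: #2, #20 — 2 (for-cause on #9, #20, #14 don't count).
Remaining: 7 − 2 = 5.

5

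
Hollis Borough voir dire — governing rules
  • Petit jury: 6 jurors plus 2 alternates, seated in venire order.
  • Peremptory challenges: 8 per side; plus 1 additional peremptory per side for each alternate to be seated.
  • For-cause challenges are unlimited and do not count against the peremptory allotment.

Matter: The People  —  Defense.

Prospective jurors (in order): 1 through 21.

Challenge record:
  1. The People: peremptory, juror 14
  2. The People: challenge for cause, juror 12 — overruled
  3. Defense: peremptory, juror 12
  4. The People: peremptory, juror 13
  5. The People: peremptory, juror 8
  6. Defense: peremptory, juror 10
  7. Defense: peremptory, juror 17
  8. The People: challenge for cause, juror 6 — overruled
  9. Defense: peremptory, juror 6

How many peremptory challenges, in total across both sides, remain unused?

13

The People allotment: 8 base + 1 × 2 alternates = 10. Defense allotment: 8 base + 1 × 2 alternates = 10.
The People peremptories used: #14, #13, #8 — 3 (for-cause on #12, #6 don't count).
Defense peremptories used: #12, #10, #17, #6 — 4.
Remaining: (10 − 3) + (10 − 4) = 13.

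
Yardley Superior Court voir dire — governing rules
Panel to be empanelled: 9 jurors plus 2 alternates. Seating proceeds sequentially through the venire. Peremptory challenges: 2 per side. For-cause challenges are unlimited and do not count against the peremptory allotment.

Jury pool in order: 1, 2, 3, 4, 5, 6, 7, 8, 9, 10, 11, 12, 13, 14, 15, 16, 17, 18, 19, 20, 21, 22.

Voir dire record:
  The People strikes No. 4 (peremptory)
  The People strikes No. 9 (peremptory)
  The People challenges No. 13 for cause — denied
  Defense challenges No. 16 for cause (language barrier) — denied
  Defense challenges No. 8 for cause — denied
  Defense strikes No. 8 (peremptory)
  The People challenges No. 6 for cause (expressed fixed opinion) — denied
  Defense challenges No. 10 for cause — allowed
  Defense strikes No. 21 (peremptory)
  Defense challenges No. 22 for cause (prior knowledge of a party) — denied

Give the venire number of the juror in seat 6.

7

Removed: #4, #8, #9, #10, #21. (#6, #13, #16, #22 stay — for-cause denied.)
Seating in order: seats 1–9 → #1, #2, #3, #5, #6, #7, #11, #12, #13; alternates → #14, #15.
So seat 6 is #7.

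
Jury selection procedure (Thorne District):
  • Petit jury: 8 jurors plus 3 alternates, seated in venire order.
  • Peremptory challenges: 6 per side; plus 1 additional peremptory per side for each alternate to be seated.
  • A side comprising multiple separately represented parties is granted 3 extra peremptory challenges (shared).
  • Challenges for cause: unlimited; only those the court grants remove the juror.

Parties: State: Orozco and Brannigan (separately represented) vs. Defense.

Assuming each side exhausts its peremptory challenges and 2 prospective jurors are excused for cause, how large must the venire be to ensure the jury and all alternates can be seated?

34

Seats to fill: 8 + 3 alternates = 11.
Peremptories — State: 6 + 1×3 + 3 = 12; Defense: 6 + 1×3 = 9; total 21.
For-cause removals: 2.
Minimum venire: 11 + 21 + 2 = 34.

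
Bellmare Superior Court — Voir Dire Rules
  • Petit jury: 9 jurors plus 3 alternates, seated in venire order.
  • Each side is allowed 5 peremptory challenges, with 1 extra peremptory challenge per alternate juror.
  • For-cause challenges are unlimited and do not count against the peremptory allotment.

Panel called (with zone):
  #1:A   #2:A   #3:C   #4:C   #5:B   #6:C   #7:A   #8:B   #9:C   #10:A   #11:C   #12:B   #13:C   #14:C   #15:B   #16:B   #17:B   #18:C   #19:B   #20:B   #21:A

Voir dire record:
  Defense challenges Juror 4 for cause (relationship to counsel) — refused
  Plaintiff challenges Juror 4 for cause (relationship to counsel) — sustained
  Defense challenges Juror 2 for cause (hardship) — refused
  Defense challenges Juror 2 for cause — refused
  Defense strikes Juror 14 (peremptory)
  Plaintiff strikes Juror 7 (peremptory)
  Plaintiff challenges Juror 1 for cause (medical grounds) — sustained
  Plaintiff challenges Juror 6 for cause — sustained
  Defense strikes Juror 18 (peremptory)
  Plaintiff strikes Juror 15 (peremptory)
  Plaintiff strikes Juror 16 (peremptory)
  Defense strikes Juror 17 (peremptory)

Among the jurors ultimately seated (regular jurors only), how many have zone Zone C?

4

Removed: #1, #4, #6, #7, #14, #15, #16, #17, #18.
Seated jurors 1–9: #2, #3, #5, #8, #9, #10, #11, #12, #13 (alternates #19, #20, #21 not counted).
Of those, in Zone C: #3, #9, #11, #13 → 4.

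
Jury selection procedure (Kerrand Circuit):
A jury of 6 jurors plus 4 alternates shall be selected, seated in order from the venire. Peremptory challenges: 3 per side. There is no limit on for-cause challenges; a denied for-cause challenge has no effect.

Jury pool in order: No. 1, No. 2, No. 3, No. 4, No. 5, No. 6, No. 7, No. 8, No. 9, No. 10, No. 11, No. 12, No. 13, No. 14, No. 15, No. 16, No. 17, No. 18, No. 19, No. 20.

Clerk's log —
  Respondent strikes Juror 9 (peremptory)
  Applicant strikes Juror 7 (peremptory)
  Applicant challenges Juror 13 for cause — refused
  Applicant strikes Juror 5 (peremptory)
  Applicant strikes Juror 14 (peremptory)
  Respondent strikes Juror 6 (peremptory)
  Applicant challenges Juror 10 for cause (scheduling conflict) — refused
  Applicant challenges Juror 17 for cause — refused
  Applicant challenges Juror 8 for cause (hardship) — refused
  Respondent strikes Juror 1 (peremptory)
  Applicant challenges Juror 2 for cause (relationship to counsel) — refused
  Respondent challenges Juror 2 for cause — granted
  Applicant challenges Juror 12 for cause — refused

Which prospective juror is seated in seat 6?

Removed: #1, #2, #5, #6, #7, #9, #14. (#8, #10, #12, #13, #17 stay — for-cause denied.)
Seating in order: seats 1–6 → #3, #4, #8, #10, #11, #12; alternates → #13, #15, #16, #17.
So seat 6 is #12.

12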